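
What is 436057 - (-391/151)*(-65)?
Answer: 65819192/151 ≈ 4.3589e+5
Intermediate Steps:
436057 - (-391/151)*(-65) = 436057 - (-391*1/151)*(-65) = 436057 - (-391)*(-65)/151 = 436057 - 1*25415/151 = 436057 - 25415/151 = 65819192/151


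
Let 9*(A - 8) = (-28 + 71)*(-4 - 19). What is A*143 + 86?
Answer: -130357/9 ≈ -14484.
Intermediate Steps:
A = -917/9 (A = 8 + ((-28 + 71)*(-4 - 19))/9 = 8 + (43*(-23))/9 = 8 + (1/9)*(-989) = 8 - 989/9 = -917/9 ≈ -101.89)
A*143 + 86 = -917/9*143 + 86 = -131131/9 + 86 = -130357/9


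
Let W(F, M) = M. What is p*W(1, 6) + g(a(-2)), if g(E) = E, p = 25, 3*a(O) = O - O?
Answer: 150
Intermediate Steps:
a(O) = 0 (a(O) = (O - O)/3 = (⅓)*0 = 0)
p*W(1, 6) + g(a(-2)) = 25*6 + 0 = 150 + 0 = 150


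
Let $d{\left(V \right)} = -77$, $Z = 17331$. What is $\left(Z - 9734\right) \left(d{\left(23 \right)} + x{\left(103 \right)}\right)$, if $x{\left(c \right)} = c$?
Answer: $197522$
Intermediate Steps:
$\left(Z - 9734\right) \left(d{\left(23 \right)} + x{\left(103 \right)}\right) = \left(17331 - 9734\right) \left(-77 + 103\right) = 7597 \cdot 26 = 197522$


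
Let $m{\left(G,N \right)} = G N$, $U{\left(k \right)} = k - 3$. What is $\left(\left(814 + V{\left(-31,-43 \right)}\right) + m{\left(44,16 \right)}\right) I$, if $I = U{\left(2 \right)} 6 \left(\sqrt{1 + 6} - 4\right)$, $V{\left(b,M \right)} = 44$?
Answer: $37488 - 9372 \sqrt{7} \approx 12692.0$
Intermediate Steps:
$U{\left(k \right)} = -3 + k$ ($U{\left(k \right)} = k - 3 = -3 + k$)
$I = 24 - 6 \sqrt{7}$ ($I = \left(-3 + 2\right) 6 \left(\sqrt{1 + 6} - 4\right) = - 6 \left(\sqrt{7} - 4\right) = - 6 \left(-4 + \sqrt{7}\right) = - (-24 + 6 \sqrt{7}) = 24 - 6 \sqrt{7} \approx 8.1255$)
$\left(\left(814 + V{\left(-31,-43 \right)}\right) + m{\left(44,16 \right)}\right) I = \left(\left(814 + 44\right) + 44 \cdot 16\right) \left(24 - 6 \sqrt{7}\right) = \left(858 + 704\right) \left(24 - 6 \sqrt{7}\right) = 1562 \left(24 - 6 \sqrt{7}\right) = 37488 - 9372 \sqrt{7}$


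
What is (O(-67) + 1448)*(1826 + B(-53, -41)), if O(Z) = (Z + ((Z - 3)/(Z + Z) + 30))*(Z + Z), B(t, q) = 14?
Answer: 11658240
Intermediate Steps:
O(Z) = 2*Z*(30 + Z + (-3 + Z)/(2*Z)) (O(Z) = (Z + ((-3 + Z)/((2*Z)) + 30))*(2*Z) = (Z + ((-3 + Z)*(1/(2*Z)) + 30))*(2*Z) = (Z + ((-3 + Z)/(2*Z) + 30))*(2*Z) = (Z + (30 + (-3 + Z)/(2*Z)))*(2*Z) = (30 + Z + (-3 + Z)/(2*Z))*(2*Z) = 2*Z*(30 + Z + (-3 + Z)/(2*Z)))
(O(-67) + 1448)*(1826 + B(-53, -41)) = ((-3 + 2*(-67)² + 61*(-67)) + 1448)*(1826 + 14) = ((-3 + 2*4489 - 4087) + 1448)*1840 = ((-3 + 8978 - 4087) + 1448)*1840 = (4888 + 1448)*1840 = 6336*1840 = 11658240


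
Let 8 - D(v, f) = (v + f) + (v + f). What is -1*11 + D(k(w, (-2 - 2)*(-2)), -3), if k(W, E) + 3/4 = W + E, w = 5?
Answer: -43/2 ≈ -21.500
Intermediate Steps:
k(W, E) = -3/4 + E + W (k(W, E) = -3/4 + (W + E) = -3/4 + (E + W) = -3/4 + E + W)
D(v, f) = 8 - 2*f - 2*v (D(v, f) = 8 - ((v + f) + (v + f)) = 8 - ((f + v) + (f + v)) = 8 - (2*f + 2*v) = 8 + (-2*f - 2*v) = 8 - 2*f - 2*v)
-1*11 + D(k(w, (-2 - 2)*(-2)), -3) = -1*11 + (8 - 2*(-3) - 2*(-3/4 + (-2 - 2)*(-2) + 5)) = -11 + (8 + 6 - 2*(-3/4 - 4*(-2) + 5)) = -11 + (8 + 6 - 2*(-3/4 + 8 + 5)) = -11 + (8 + 6 - 2*49/4) = -11 + (8 + 6 - 49/2) = -11 - 21/2 = -43/2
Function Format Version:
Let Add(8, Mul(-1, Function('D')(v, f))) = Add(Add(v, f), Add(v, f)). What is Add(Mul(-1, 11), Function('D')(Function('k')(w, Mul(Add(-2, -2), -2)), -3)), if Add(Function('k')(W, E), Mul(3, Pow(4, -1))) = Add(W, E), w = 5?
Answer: Rational(-43, 2) ≈ -21.500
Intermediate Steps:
Function('k')(W, E) = Add(Rational(-3, 4), E, W) (Function('k')(W, E) = Add(Rational(-3, 4), Add(W, E)) = Add(Rational(-3, 4), Add(E, W)) = Add(Rational(-3, 4), E, W))
Function('D')(v, f) = Add(8, Mul(-2, f), Mul(-2, v)) (Function('D')(v, f) = Add(8, Mul(-1, Add(Add(v, f), Add(v, f)))) = Add(8, Mul(-1, Add(Add(f, v), Add(f, v)))) = Add(8, Mul(-1, Add(Mul(2, f), Mul(2, v)))) = Add(8, Add(Mul(-2, f), Mul(-2, v))) = Add(8, Mul(-2, f), Mul(-2, v)))
Add(Mul(-1, 11), Function('D')(Function('k')(w, Mul(Add(-2, -2), -2)), -3)) = Add(Mul(-1, 11), Add(8, Mul(-2, -3), Mul(-2, Add(Rational(-3, 4), Mul(Add(-2, -2), -2), 5)))) = Add(-11, Add(8, 6, Mul(-2, Add(Rational(-3, 4), Mul(-4, -2), 5)))) = Add(-11, Add(8, 6, Mul(-2, Add(Rational(-3, 4), 8, 5)))) = Add(-11, Add(8, 6, Mul(-2, Rational(49, 4)))) = Add(-11, Add(8, 6, Rational(-49, 2))) = Add(-11, Rational(-21, 2)) = Rational(-43, 2)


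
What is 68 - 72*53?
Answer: -3748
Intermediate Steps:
68 - 72*53 = 68 - 3816 = -3748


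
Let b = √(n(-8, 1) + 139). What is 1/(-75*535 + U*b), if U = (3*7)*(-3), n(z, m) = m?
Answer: -2675/107297331 + 14*√35/178828885 ≈ -2.4468e-5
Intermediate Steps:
U = -63 (U = 21*(-3) = -63)
b = 2*√35 (b = √(1 + 139) = √140 = 2*√35 ≈ 11.832)
1/(-75*535 + U*b) = 1/(-75*535 - 126*√35) = 1/(-40125 - 126*√35)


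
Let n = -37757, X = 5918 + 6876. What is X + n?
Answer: -24963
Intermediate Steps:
X = 12794
X + n = 12794 - 37757 = -24963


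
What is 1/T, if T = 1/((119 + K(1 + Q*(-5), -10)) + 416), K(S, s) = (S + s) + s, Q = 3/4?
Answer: 2049/4 ≈ 512.25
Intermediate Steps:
Q = 3/4 (Q = 3*(1/4) = 3/4 ≈ 0.75000)
K(S, s) = S + 2*s
T = 4/2049 (T = 1/((119 + ((1 + (3/4)*(-5)) + 2*(-10))) + 416) = 1/((119 + ((1 - 15/4) - 20)) + 416) = 1/((119 + (-11/4 - 20)) + 416) = 1/((119 - 91/4) + 416) = 1/(385/4 + 416) = 1/(2049/4) = 4/2049 ≈ 0.0019522)
1/T = 1/(4/2049) = 2049/4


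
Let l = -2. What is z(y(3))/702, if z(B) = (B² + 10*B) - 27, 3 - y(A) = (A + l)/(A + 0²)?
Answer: 61/6318 ≈ 0.0096550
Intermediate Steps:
y(A) = 3 - (-2 + A)/A (y(A) = 3 - (A - 2)/(A + 0²) = 3 - (-2 + A)/(A + 0) = 3 - (-2 + A)/A)
z(B) = -27 + B² + 10*B
z(y(3))/702 = (-27 + (2 + 2/3)² + 10*(2 + 2/3))/702 = (-27 + (2 + 2*(⅓))² + 10*(2 + 2*(⅓)))*(1/702) = (-27 + (2 + ⅔)² + 10*(2 + ⅔))*(1/702) = (-27 + (8/3)² + 10*(8/3))*(1/702) = (-27 + 64/9 + 80/3)*(1/702) = (61/9)*(1/702) = 61/6318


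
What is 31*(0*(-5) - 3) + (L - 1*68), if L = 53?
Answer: -108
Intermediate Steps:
31*(0*(-5) - 3) + (L - 1*68) = 31*(0*(-5) - 3) + (53 - 1*68) = 31*(0 - 3) + (53 - 68) = 31*(-3) - 15 = -93 - 15 = -108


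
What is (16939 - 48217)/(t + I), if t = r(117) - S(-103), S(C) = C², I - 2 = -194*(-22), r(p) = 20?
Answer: 31278/6319 ≈ 4.9498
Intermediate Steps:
I = 4270 (I = 2 - 194*(-22) = 2 + 4268 = 4270)
t = -10589 (t = 20 - 1*(-103)² = 20 - 1*10609 = 20 - 10609 = -10589)
(16939 - 48217)/(t + I) = (16939 - 48217)/(-10589 + 4270) = -31278/(-6319) = -31278*(-1/6319) = 31278/6319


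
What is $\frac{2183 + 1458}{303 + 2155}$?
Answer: $\frac{3641}{2458} \approx 1.4813$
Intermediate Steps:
$\frac{2183 + 1458}{303 + 2155} = \frac{3641}{2458}$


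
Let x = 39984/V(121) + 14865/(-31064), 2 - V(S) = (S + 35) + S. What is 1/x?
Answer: -776600/113286441 ≈ -0.0068552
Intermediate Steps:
V(S) = -33 - 2*S (V(S) = 2 - ((S + 35) + S) = 2 - ((35 + S) + S) = 2 - (35 + 2*S) = 2 + (-35 - 2*S) = -33 - 2*S)
x = -113286441/776600 (x = 39984/(-33 - 2*121) + 14865/(-31064) = 39984/(-33 - 242) + 14865*(-1/31064) = 39984/(-275) - 14865/31064 = 39984*(-1/275) - 14865/31064 = -39984/275 - 14865/31064 = -113286441/776600 ≈ -145.88)
1/x = 1/(-113286441/776600) = -776600/113286441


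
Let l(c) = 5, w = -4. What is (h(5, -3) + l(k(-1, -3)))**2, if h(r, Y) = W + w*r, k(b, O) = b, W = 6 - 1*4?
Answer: 169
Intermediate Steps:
W = 2 (W = 6 - 4 = 2)
h(r, Y) = 2 - 4*r
(h(5, -3) + l(k(-1, -3)))**2 = ((2 - 4*5) + 5)**2 = ((2 - 20) + 5)**2 = (-18 + 5)**2 = (-13)**2 = 169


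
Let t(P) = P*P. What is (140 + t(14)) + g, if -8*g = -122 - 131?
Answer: 2941/8 ≈ 367.63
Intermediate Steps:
t(P) = P²
g = 253/8 (g = -(-122 - 131)/8 = -⅛*(-253) = 253/8 ≈ 31.625)
(140 + t(14)) + g = (140 + 14²) + 253/8 = (140 + 196) + 253/8 = 336 + 253/8 = 2941/8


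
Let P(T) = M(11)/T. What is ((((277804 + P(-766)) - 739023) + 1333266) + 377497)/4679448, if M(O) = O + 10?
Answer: 957150683/3584457168 ≈ 0.26703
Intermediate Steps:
M(O) = 10 + O
P(T) = 21/T (P(T) = (10 + 11)/T = 21/T)
((((277804 + P(-766)) - 739023) + 1333266) + 377497)/4679448 = ((((277804 + 21/(-766)) - 739023) + 1333266) + 377497)/4679448 = ((((277804 + 21*(-1/766)) - 739023) + 1333266) + 377497)*(1/4679448) = ((((277804 - 21/766) - 739023) + 1333266) + 377497)*(1/4679448) = (((212797843/766 - 739023) + 1333266) + 377497)*(1/4679448) = ((-353293775/766 + 1333266) + 377497)*(1/4679448) = (667987981/766 + 377497)*(1/4679448) = (957150683/766)*(1/4679448) = 957150683/3584457168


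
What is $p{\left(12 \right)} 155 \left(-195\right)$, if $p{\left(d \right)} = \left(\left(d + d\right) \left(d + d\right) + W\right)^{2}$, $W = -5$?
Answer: $-9854589225$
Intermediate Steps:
$p{\left(d \right)} = \left(-5 + 4 d^{2}\right)^{2}$ ($p{\left(d \right)} = \left(\left(d + d\right) \left(d + d\right) - 5\right)^{2} = \left(2 d 2 d - 5\right)^{2} = \left(4 d^{2} - 5\right)^{2} = \left(-5 + 4 d^{2}\right)^{2}$)
$p{\left(12 \right)} 155 \left(-195\right) = \left(-5 + 4 \cdot 12^{2}\right)^{2} \cdot 155 \left(-195\right) = \left(-5 + 4 \cdot 144\right)^{2} \cdot 155 \left(-195\right) = \left(-5 + 576\right)^{2} \cdot 155 \left(-195\right) = 571^{2} \cdot 155 \left(-195\right) = 326041 \cdot 155 \left(-195\right) = 50536355 \left(-195\right) = -9854589225$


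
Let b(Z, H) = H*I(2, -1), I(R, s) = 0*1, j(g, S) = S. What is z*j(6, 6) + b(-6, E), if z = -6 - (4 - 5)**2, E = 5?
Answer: -42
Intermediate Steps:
I(R, s) = 0
b(Z, H) = 0 (b(Z, H) = H*0 = 0)
z = -7 (z = -6 - 1*(-1)**2 = -6 - 1*1 = -6 - 1 = -7)
z*j(6, 6) + b(-6, E) = -7*6 + 0 = -42 + 0 = -42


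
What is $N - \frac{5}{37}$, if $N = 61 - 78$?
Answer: $- \frac{634}{37} \approx -17.135$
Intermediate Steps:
$N = -17$
$N - \frac{5}{37} = -17 - \frac{5}{37} = - \frac{634}{37}$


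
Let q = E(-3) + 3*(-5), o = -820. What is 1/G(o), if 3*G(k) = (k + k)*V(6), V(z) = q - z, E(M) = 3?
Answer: 1/9840 ≈ 0.00010163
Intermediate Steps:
q = -12 (q = 3 + 3*(-5) = 3 - 15 = -12)
V(z) = -12 - z
G(k) = -12*k (G(k) = ((k + k)*(-12 - 1*6))/3 = ((2*k)*(-12 - 6))/3 = ((2*k)*(-18))/3 = (-36*k)/3 = -12*k)
1/G(o) = 1/(-12*(-820)) = 1/9840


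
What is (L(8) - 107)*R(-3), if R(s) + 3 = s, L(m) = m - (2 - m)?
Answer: 558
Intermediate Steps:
L(m) = -2 + 2*m (L(m) = m + (-2 + m) = -2 + 2*m)
R(s) = -3 + s
(L(8) - 107)*R(-3) = ((-2 + 2*8) - 107)*(-3 - 3) = ((-2 + 16) - 107)*(-6) = (14 - 107)*(-6) = -93*(-6) = 558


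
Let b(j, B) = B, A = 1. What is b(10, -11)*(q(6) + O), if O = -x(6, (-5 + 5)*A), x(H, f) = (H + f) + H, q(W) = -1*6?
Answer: 198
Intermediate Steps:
q(W) = -6
x(H, f) = f + 2*H
O = -12 (O = -((-5 + 5)*1 + 2*6) = -(0*1 + 12) = -(0 + 12) = -1*12 = -12)
b(10, -11)*(q(6) + O) = -11*(-6 - 12) = -11*(-18) = 198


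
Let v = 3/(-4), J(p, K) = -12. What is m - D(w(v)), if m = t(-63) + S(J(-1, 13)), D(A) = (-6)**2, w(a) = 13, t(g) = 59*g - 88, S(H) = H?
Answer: -3853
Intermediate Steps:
v = -3/4 (v = 3*(-1/4) = -3/4 ≈ -0.75000)
t(g) = -88 + 59*g
D(A) = 36
m = -3817 (m = (-88 + 59*(-63)) - 12 = (-88 - 3717) - 12 = -3805 - 12 = -3817)
m - D(w(v)) = -3817 - 1*36 = -3817 - 36 = -3853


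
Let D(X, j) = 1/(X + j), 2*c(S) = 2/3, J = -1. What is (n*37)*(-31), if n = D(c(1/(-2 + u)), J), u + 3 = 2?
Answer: 3441/2 ≈ 1720.5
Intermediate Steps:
u = -1 (u = -3 + 2 = -1)
c(S) = ⅓ (c(S) = (2/3)/2 = (2*(⅓))/2 = (½)*(⅔) = ⅓)
n = -3/2 (n = 1/(⅓ - 1) = 1/(-⅔) = -3/2 ≈ -1.5000)
(n*37)*(-31) = -3/2*37*(-31) = -111/2*(-31) = 3441/2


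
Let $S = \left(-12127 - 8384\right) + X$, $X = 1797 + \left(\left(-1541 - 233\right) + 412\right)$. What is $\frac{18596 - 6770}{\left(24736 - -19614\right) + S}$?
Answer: $\frac{5913}{12137} \approx 0.48719$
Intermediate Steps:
$X = 435$ ($X = 1797 + \left(-1774 + 412\right) = 1797 - 1362 = 435$)
$S = -20076$ ($S = \left(-12127 - 8384\right) + 435 = -20511 + 435 = -20076$)
$\frac{18596 - 6770}{\left(24736 - -19614\right) + S} = \frac{18596 - 6770}{\left(24736 - -19614\right) - 20076} = \frac{11826}{\left(24736 + 19614\right) - 20076} = \frac{11826}{44350 - 20076} = \frac{11826}{24274} = 11826 \cdot \frac{1}{24274} = \frac{5913}{12137}$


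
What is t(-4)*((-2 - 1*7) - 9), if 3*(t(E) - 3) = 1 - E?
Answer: -84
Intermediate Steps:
t(E) = 10/3 - E/3 (t(E) = 3 + (1 - E)/3 = 3 + (⅓ - E/3) = 10/3 - E/3)
t(-4)*((-2 - 1*7) - 9) = (10/3 - ⅓*(-4))*((-2 - 1*7) - 9) = (10/3 + 4/3)*((-2 - 7) - 9) = 14*(-9 - 9)/3 = (14/3)*(-18) = -84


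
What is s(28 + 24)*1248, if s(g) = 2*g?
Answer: 129792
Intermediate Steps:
s(28 + 24)*1248 = (2*(28 + 24))*1248 = (2*52)*1248 = 104*1248 = 129792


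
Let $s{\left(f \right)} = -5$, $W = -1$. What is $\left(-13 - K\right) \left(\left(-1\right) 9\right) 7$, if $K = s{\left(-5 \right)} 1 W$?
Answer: $1134$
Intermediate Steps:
$K = 5$ ($K = \left(-5\right) 1 \left(-1\right) = \left(-5\right) \left(-1\right) = 5$)
$\left(-13 - K\right) \left(\left(-1\right) 9\right) 7 = \left(-13 - 5\right) \left(\left(-1\right) 9\right) 7 = \left(-13 - 5\right) \left(-9\right) 7 = \left(-18\right) \left(-9\right) 7 = 162 \cdot 7 = 1134$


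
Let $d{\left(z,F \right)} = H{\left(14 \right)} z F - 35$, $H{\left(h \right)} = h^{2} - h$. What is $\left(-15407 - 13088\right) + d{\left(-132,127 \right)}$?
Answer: $-3079578$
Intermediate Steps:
$d{\left(z,F \right)} = -35 + 182 F z$ ($d{\left(z,F \right)} = 14 \left(-1 + 14\right) z F - 35 = 14 \cdot 13 z F - 35 = 182 z F - 35 = 182 F z - 35 = -35 + 182 F z$)
$\left(-15407 - 13088\right) + d{\left(-132,127 \right)} = \left(-15407 - 13088\right) + \left(-35 + 182 \cdot 127 \left(-132\right)\right) = -28495 - 3051083 = -3079578$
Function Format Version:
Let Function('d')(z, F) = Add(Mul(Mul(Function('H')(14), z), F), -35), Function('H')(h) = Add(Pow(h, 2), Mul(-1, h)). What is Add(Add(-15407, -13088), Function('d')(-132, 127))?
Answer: -3079578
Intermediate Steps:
Function('d')(z, F) = Add(-35, Mul(182, F, z)) (Function('d')(z, F) = Add(Mul(Mul(Mul(14, Add(-1, 14)), z), F), -35) = Add(Mul(Mul(Mul(14, 13), z), F), -35) = Add(Mul(Mul(182, z), F), -35) = Add(Mul(182, F, z), -35) = Add(-35, Mul(182, F, z)))
Add(Add(-15407, -13088), Function('d')(-132, 127)) = Add(Add(-15407, -13088), Add(-35, Mul(182, 127, -132))) = Add(-28495, Add(-35, -3051048)) = Add(-28495, -3051083) = -3079578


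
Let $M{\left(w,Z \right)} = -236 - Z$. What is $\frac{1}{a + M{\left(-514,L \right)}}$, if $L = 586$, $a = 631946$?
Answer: $\frac{1}{631124} \approx 1.5845 \cdot 10^{-6}$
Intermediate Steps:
$\frac{1}{a + M{\left(-514,L \right)}} = \frac{1}{631946 - 822} = \frac{1}{631124}$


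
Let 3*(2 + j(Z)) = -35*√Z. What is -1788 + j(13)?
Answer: -1790 - 35*√13/3 ≈ -1832.1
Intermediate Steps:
j(Z) = -2 - 35*√Z/3 (j(Z) = -2 + (-35*√Z)/3 = -2 - 35*√Z/3)
-1788 + j(13) = -1788 + (-2 - 35*√13/3) = -1790 - 35*√13/3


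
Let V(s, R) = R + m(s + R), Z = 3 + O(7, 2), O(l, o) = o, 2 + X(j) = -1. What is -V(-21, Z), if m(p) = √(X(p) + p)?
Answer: -5 - I*√19 ≈ -5.0 - 4.3589*I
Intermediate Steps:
X(j) = -3 (X(j) = -2 - 1 = -3)
Z = 5 (Z = 3 + 2 = 5)
m(p) = √(-3 + p)
V(s, R) = R + √(-3 + R + s) (V(s, R) = R + √(-3 + (s + R)) = R + √(-3 + (R + s)) = R + √(-3 + R + s))
-V(-21, Z) = -(5 + √(-3 + 5 - 21)) = -(5 + √(-19)) = -(5 + I*√19) = -5 - I*√19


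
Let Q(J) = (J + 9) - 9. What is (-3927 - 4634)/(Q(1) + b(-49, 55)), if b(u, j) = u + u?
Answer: 8561/97 ≈ 88.258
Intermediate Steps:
b(u, j) = 2*u
Q(J) = J (Q(J) = (9 + J) - 9 = J)
(-3927 - 4634)/(Q(1) + b(-49, 55)) = (-3927 - 4634)/(1 + 2*(-49)) = -8561/(1 - 98) = -8561/(-97) = -8561*(-1/97) = 8561/97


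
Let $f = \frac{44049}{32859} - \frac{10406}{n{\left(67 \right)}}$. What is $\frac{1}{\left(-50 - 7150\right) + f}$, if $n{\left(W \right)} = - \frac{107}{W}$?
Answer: $- \frac{1171971}{800166613} \approx -0.0014647$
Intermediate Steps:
$f = \frac{7638024587}{1171971}$ ($f = \frac{44049}{32859} - \frac{10406}{\left(-107\right) \frac{1}{67}} = 44049 \cdot \frac{1}{32859} - \frac{10406}{\left(-107\right) \frac{1}{67}} = \frac{14683}{10953} - \frac{10406}{- \frac{107}{67}} = \frac{14683}{10953} - - \frac{697202}{107} = \frac{14683}{10953} + \frac{697202}{107} = \frac{7638024587}{1171971} \approx 6517.3$)
$\frac{1}{\left(-50 - 7150\right) + f} = \frac{1}{\left(-50 - 7150\right) + \frac{7638024587}{1171971}} = \frac{1}{-7200 + \frac{7638024587}{1171971}} = \frac{1}{- \frac{800166613}{1171971}} = - \frac{1171971}{800166613}$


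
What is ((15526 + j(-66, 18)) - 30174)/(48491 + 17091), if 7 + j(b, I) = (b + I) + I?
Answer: -1335/5962 ≈ -0.22392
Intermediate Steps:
j(b, I) = -7 + b + 2*I (j(b, I) = -7 + ((b + I) + I) = -7 + ((I + b) + I) = -7 + (b + 2*I) = -7 + b + 2*I)
((15526 + j(-66, 18)) - 30174)/(48491 + 17091) = ((15526 + (-7 - 66 + 2*18)) - 30174)/(48491 + 17091) = ((15526 + (-7 - 66 + 36)) - 30174)/65582 = ((15526 - 37) - 30174)*(1/65582) = (15489 - 30174)*(1/65582) = -14685*1/65582 = -1335/5962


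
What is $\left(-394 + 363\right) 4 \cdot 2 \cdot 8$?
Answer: $-1984$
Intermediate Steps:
$\left(-394 + 363\right) 4 \cdot 2 \cdot 8 = - 31 \cdot 8 \cdot 8 = \left(-31\right) 64 = -1984$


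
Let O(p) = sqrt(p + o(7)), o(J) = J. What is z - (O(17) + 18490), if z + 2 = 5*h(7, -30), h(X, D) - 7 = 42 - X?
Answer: -18282 - 2*sqrt(6) ≈ -18287.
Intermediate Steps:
h(X, D) = 49 - X (h(X, D) = 7 + (42 - X) = 49 - X)
O(p) = sqrt(7 + p) (O(p) = sqrt(p + 7) = sqrt(7 + p))
z = 208 (z = -2 + 5*(49 - 1*7) = -2 + 5*(49 - 7) = -2 + 5*42 = -2 + 210 = 208)
z - (O(17) + 18490) = 208 - (sqrt(7 + 17) + 18490) = 208 - (sqrt(24) + 18490) = 208 - (2*sqrt(6) + 18490) = 208 - (18490 + 2*sqrt(6)) = 208 + (-18490 - 2*sqrt(6)) = -18282 - 2*sqrt(6)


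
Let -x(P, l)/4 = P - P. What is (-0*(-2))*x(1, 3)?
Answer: 0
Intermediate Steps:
x(P, l) = 0 (x(P, l) = -4*(P - P) = -4*0 = 0)
(-0*(-2))*x(1, 3) = -0*(-2)*0 = -12*0*0 = 0*0 = 0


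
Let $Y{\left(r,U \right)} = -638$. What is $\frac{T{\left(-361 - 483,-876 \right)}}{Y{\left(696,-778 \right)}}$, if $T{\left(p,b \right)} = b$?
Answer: $\frac{438}{319} \approx 1.373$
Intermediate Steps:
$\frac{T{\left(-361 - 483,-876 \right)}}{Y{\left(696,-778 \right)}} = - \frac{876}{-638} = \left(-876\right) \left(- \frac{1}{638}\right) = \frac{438}{319}$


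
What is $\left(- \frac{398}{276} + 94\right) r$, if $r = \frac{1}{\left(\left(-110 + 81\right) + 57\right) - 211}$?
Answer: $- \frac{12773}{25254} \approx -0.50578$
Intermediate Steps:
$r = - \frac{1}{183}$ ($r = \frac{1}{\left(-29 + 57\right) - 211} = \frac{1}{28 - 211} = \frac{1}{-183} = - \frac{1}{183} \approx -0.0054645$)
$\left(- \frac{398}{276} + 94\right) r = \left(- \frac{398}{276} + 94\right) \left(- \frac{1}{183}\right) = \left(\left(-398\right) \frac{1}{276} + 94\right) \left(- \frac{1}{183}\right) = \left(- \frac{199}{138} + 94\right) \left(- \frac{1}{183}\right) = \frac{12773}{138} \left(- \frac{1}{183}\right) = - \frac{12773}{25254}$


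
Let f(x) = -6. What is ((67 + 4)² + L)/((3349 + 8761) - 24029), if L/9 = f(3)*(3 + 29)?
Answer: -3313/11919 ≈ -0.27796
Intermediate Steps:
L = -1728 (L = 9*(-6*(3 + 29)) = 9*(-6*32) = 9*(-192) = -1728)
((67 + 4)² + L)/((3349 + 8761) - 24029) = ((67 + 4)² - 1728)/((3349 + 8761) - 24029) = (71² - 1728)/(12110 - 24029) = (5041 - 1728)/(-11919) = 3313*(-1/11919) = -3313/11919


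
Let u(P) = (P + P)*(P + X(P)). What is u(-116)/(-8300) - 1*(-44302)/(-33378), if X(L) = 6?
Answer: -30487829/6925935 ≈ -4.4020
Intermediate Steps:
u(P) = 2*P*(6 + P) (u(P) = (P + P)*(P + 6) = (2*P)*(6 + P) = 2*P*(6 + P))
u(-116)/(-8300) - 1*(-44302)/(-33378) = (2*(-116)*(6 - 116))/(-8300) - 1*(-44302)/(-33378) = (2*(-116)*(-110))*(-1/8300) + 44302*(-1/33378) = 25520*(-1/8300) - 22151/16689 = -1276/415 - 22151/16689 = -30487829/6925935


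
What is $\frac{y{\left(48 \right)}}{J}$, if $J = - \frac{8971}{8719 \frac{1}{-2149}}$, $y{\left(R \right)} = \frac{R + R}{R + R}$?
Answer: $\frac{8719}{19278679} \approx 0.00045226$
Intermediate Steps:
$y{\left(R \right)} = 1$ ($y{\left(R \right)} = \frac{2 R}{2 R} = 2 R \frac{1}{2 R} = 1$)
$J = \frac{19278679}{8719}$ ($J = - \frac{8971}{8719 \left(- \frac{1}{2149}\right)} = - \frac{8971}{- \frac{8719}{2149}} = \left(-8971\right) \left(- \frac{2149}{8719}\right) = \frac{19278679}{8719} \approx 2211.1$)
$\frac{y{\left(48 \right)}}{J} = 1 \frac{1}{\frac{19278679}{8719}} = 1 \cdot \frac{8719}{19278679} = \frac{8719}{19278679}$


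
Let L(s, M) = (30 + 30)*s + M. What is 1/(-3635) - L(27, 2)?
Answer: -5895971/3635 ≈ -1622.0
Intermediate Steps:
L(s, M) = M + 60*s (L(s, M) = 60*s + M = M + 60*s)
1/(-3635) - L(27, 2) = 1/(-3635) - (2 + 60*27) = -1/3635 - (2 + 1620) = -1/3635 - 1*1622 = -1/3635 - 1622 = -5895971/3635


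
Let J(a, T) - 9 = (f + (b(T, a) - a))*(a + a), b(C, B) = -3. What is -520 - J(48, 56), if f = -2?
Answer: 4559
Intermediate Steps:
J(a, T) = 9 + 2*a*(-5 - a) (J(a, T) = 9 + (-2 + (-3 - a))*(a + a) = 9 + (-5 - a)*(2*a) = 9 + 2*a*(-5 - a))
-520 - J(48, 56) = -520 - (9 - 10*48 - 2*48**2) = -520 - (9 - 480 - 2*2304) = -520 - (9 - 480 - 4608) = -520 - 1*(-5079) = -520 + 5079 = 4559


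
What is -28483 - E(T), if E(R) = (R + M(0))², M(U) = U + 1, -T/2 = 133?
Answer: -98708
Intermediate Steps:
T = -266 (T = -2*133 = -266)
M(U) = 1 + U
E(R) = (1 + R)² (E(R) = (R + (1 + 0))² = (R + 1)² = (1 + R)²)
-28483 - E(T) = -28483 - (1 - 266)² = -28483 - 1*(-265)² = -28483 - 1*70225 = -28483 - 70225 = -98708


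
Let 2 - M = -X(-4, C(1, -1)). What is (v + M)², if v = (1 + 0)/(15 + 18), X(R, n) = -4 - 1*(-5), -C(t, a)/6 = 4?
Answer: 10000/1089 ≈ 9.1827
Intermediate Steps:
C(t, a) = -24 (C(t, a) = -6*4 = -24)
X(R, n) = 1 (X(R, n) = -4 + 5 = 1)
v = 1/33 ≈ 0.030303
M = 3 (M = 2 - (-1) = 2 - 1*(-1) = 2 + 1 = 3)
(v + M)² = (1/33 + 3)² = (100/33)² = 10000/1089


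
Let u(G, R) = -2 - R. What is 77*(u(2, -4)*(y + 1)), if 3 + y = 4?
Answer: 308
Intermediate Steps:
y = 1 (y = -3 + 4 = 1)
77*(u(2, -4)*(y + 1)) = 77*((-2 - 1*(-4))*(1 + 1)) = 77*((-2 + 4)*2) = 77*(2*2) = 77*4 = 308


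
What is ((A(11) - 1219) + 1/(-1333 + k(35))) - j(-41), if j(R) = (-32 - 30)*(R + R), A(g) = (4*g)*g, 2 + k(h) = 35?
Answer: -7564701/1300 ≈ -5819.0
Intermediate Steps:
k(h) = 33 (k(h) = -2 + 35 = 33)
A(g) = 4*g²
j(R) = -124*R
((A(11) - 1219) + 1/(-1333 + k(35))) - j(-41) = ((4*11² - 1219) + 1/(-1333 + 33)) - (-124)*(-41) = ((4*121 - 1219) + 1/(-1300)) - 1*5084 = ((484 - 1219) - 1/1300) - 5084 = (-735 - 1/1300) - 5084 = -955501/1300 - 5084 = -7564701/1300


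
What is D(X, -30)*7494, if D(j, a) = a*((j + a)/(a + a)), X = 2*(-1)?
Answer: -119904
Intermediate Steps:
X = -2
D(j, a) = a/2 + j/2 (D(j, a) = a*((a + j)/((2*a))) = a*((a + j)*(1/(2*a))) = a*((a + j)/(2*a)) = a/2 + j/2)
D(X, -30)*7494 = ((½)*(-30) + (½)*(-2))*7494 = (-15 - 1)*7494 = -16*7494 = -119904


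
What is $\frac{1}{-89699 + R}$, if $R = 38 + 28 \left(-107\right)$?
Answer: $- \frac{1}{92657} \approx -1.0792 \cdot 10^{-5}$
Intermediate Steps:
$R = -2958$ ($R = 38 - 2996 = -2958$)
$\frac{1}{-89699 + R} = \frac{1}{-89699 - 2958} = \frac{1}{-92657} = - \frac{1}{92657}$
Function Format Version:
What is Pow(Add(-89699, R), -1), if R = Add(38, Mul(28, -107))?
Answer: Rational(-1, 92657) ≈ -1.0792e-5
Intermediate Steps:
R = -2958 (R = Add(38, -2996) = -2958)
Pow(Add(-89699, R), -1) = Pow(Add(-89699, -2958), -1) = Pow(-92657, -1) = Rational(-1, 92657)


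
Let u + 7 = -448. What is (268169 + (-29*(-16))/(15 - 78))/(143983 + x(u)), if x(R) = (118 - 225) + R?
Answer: 16894183/9035523 ≈ 1.8698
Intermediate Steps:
u = -455 (u = -7 - 448 = -455)
x(R) = -107 + R
(268169 + (-29*(-16))/(15 - 78))/(143983 + x(u)) = (268169 + (-29*(-16))/(15 - 78))/(143983 + (-107 - 455)) = (268169 + 464/(-63))/(143983 - 562) = (268169 + 464*(-1/63))/143421 = (268169 - 464/63)*(1/143421) = (16894183/63)*(1/143421) = 16894183/9035523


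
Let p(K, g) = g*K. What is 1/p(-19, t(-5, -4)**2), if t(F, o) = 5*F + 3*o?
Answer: -1/26011 ≈ -3.8445e-5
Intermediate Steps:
t(F, o) = 3*o + 5*F
p(K, g) = K*g
1/p(-19, t(-5, -4)**2) = 1/(-19*(3*(-4) + 5*(-5))**2) = 1/(-19*(-12 - 25)**2) = 1/(-19*(-37)**2) = 1/(-19*1369) = 1/(-26011) = -1/26011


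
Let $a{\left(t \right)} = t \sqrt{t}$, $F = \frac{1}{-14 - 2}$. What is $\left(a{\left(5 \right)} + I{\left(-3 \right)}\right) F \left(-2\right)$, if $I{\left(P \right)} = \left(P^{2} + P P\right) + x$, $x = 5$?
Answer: $\frac{23}{8} + \frac{5 \sqrt{5}}{8} \approx 4.2725$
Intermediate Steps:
$I{\left(P \right)} = 5 + 2 P^{2}$ ($I{\left(P \right)} = \left(P^{2} + P P\right) + 5 = \left(P^{2} + P^{2}\right) + 5 = 2 P^{2} + 5 = 5 + 2 P^{2}$)
$F = - \frac{1}{16}$ ($F = \frac{1}{-16} = - \frac{1}{16} \approx -0.0625$)
$a{\left(t \right)} = t^{\frac{3}{2}}$
$\left(a{\left(5 \right)} + I{\left(-3 \right)}\right) F \left(-2\right) = \left(5^{\frac{3}{2}} + \left(5 + 2 \left(-3\right)^{2}\right)\right) \left(- \frac{1}{16}\right) \left(-2\right) = \left(5 \sqrt{5} + \left(5 + 2 \cdot 9\right)\right) \left(- \frac{1}{16}\right) \left(-2\right) = \left(5 \sqrt{5} + \left(5 + 18\right)\right) \left(- \frac{1}{16}\right) \left(-2\right) = \left(5 \sqrt{5} + 23\right) \left(- \frac{1}{16}\right) \left(-2\right) = \left(23 + 5 \sqrt{5}\right) \left(- \frac{1}{16}\right) \left(-2\right) = \left(- \frac{23}{16} - \frac{5 \sqrt{5}}{16}\right) \left(-2\right) = \frac{23}{8} + \frac{5 \sqrt{5}}{8}$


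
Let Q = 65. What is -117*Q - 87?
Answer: -7692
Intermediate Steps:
-117*Q - 87 = -117*65 - 87 = -7605 - 87 = -7692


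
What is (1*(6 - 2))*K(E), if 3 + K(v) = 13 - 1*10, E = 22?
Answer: 0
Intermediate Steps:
K(v) = 0 (K(v) = -3 + (13 - 1*10) = -3 + (13 - 10) = -3 + 3 = 0)
(1*(6 - 2))*K(E) = (1*(6 - 2))*0 = (1*4)*0 = 4*0 = 0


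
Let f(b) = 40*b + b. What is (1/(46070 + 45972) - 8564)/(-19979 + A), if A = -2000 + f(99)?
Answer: 788247687/1649392640 ≈ 0.47790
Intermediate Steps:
f(b) = 41*b
A = 2059 (A = -2000 + 41*99 = -2000 + 4059 = 2059)
(1/(46070 + 45972) - 8564)/(-19979 + A) = (1/(46070 + 45972) - 8564)/(-19979 + 2059) = (1/92042 - 8564)/(-17920) = (1/92042 - 8564)*(-1/17920) = -788247687/92042*(-1/17920) = 788247687/1649392640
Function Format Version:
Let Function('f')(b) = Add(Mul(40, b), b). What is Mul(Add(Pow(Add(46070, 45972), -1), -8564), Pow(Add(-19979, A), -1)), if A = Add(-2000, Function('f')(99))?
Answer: Rational(788247687, 1649392640) ≈ 0.47790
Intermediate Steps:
Function('f')(b) = Mul(41, b)
A = 2059 (A = Add(-2000, Mul(41, 99)) = Add(-2000, 4059) = 2059)
Mul(Add(Pow(Add(46070, 45972), -1), -8564), Pow(Add(-19979, A), -1)) = Mul(Add(Pow(Add(46070, 45972), -1), -8564), Pow(Add(-19979, 2059), -1)) = Mul(Add(Pow(92042, -1), -8564), Pow(-17920, -1)) = Mul(Add(Rational(1, 92042), -8564), Rational(-1, 17920)) = Mul(Rational(-788247687, 92042), Rational(-1, 17920)) = Rational(788247687, 1649392640)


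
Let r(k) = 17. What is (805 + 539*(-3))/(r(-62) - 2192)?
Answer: 28/75 ≈ 0.37333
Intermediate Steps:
(805 + 539*(-3))/(r(-62) - 2192) = (805 + 539*(-3))/(17 - 2192) = (805 - 1617)/(-2175) = -812*(-1/2175) = 28/75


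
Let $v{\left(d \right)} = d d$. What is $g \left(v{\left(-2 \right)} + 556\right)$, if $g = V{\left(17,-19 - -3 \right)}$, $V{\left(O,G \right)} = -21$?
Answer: $-11760$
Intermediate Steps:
$g = -21$
$v{\left(d \right)} = d^{2}$
$g \left(v{\left(-2 \right)} + 556\right) = - 21 \left(\left(-2\right)^{2} + 556\right) = - 21 \left(4 + 556\right) = \left(-21\right) 560 = -11760$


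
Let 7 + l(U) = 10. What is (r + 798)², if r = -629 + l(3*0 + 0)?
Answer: 29584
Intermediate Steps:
l(U) = 3 (l(U) = -7 + 10 = 3)
r = -626 (r = -629 + 3 = -626)
(r + 798)² = (-626 + 798)² = 172² = 29584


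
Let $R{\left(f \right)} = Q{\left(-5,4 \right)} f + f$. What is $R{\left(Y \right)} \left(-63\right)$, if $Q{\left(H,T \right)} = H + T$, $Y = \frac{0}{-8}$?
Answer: $0$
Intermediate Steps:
$Y = 0$ ($Y = 0 \left(- \frac{1}{8}\right) = 0$)
$R{\left(f \right)} = 0$ ($R{\left(f \right)} = \left(-5 + 4\right) f + f = - f + f = 0$)
$R{\left(Y \right)} \left(-63\right) = 0 \left(-63\right) = 0$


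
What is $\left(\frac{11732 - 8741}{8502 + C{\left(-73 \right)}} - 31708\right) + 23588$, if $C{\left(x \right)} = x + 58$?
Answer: $- \frac{22970483}{2829} \approx -8119.6$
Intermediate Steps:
$C{\left(x \right)} = 58 + x$
$\left(\frac{11732 - 8741}{8502 + C{\left(-73 \right)}} - 31708\right) + 23588 = \left(\frac{11732 - 8741}{8502 + \left(58 - 73\right)} - 31708\right) + 23588 = \left(\frac{2991}{8502 - 15} - 31708\right) + 23588 = \left(\frac{2991}{8487} - 31708\right) + 23588 = \left(2991 \cdot \frac{1}{8487} - 31708\right) + 23588 = \left(\frac{997}{2829} - 31708\right) + 23588 = - \frac{89700935}{2829} + 23588 = - \frac{22970483}{2829}$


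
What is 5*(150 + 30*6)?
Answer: 1650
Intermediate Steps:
5*(150 + 30*6) = 5*(150 + 180) = 5*330 = 1650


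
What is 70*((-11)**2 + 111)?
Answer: 16240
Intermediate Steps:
70*((-11)**2 + 111) = 70*(121 + 111) = 70*232 = 16240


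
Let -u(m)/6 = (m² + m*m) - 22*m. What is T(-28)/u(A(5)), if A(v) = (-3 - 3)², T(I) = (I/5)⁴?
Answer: -38416/421875 ≈ -0.091060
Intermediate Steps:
T(I) = I⁴/625 (T(I) = (I*(⅕))⁴ = (I/5)⁴ = I⁴/625)
A(v) = 36 (A(v) = (-6)² = 36)
u(m) = -12*m² + 132*m (u(m) = -6*((m² + m*m) - 22*m) = -6*((m² + m²) - 22*m) = -6*(2*m² - 22*m) = -6*(-22*m + 2*m²) = -12*m² + 132*m)
T(-28)/u(A(5)) = ((1/625)*(-28)⁴)/((12*36*(11 - 1*36))) = ((1/625)*614656)/((12*36*(11 - 36))) = 614656/(625*((12*36*(-25)))) = (614656/625)/(-10800) = (614656/625)*(-1/10800) = -38416/421875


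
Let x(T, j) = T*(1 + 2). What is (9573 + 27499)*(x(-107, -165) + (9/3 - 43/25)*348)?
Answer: 115330992/25 ≈ 4.6132e+6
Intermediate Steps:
x(T, j) = 3*T (x(T, j) = T*3 = 3*T)
(9573 + 27499)*(x(-107, -165) + (9/3 - 43/25)*348) = (9573 + 27499)*(3*(-107) + (9/3 - 43/25)*348) = 37072*(-321 + (9*(⅓) - 43*1/25)*348) = 37072*(-321 + (3 - 43/25)*348) = 37072*(-321 + (32/25)*348) = 37072*(-321 + 11136/25) = 37072*(3111/25) = 115330992/25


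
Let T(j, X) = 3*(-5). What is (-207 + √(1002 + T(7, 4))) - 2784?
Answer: -2991 + √987 ≈ -2959.6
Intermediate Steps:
T(j, X) = -15
(-207 + √(1002 + T(7, 4))) - 2784 = (-207 + √(1002 - 15)) - 2784 = (-207 + √987) - 2784 = -2991 + √987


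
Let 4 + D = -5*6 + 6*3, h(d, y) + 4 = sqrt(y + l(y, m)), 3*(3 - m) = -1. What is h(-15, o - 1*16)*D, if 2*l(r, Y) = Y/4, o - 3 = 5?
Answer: 64 - 8*I*sqrt(273)/3 ≈ 64.0 - 44.061*I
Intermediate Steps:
o = 8 (o = 3 + 5 = 8)
m = 10/3 (m = 3 - 1/3*(-1) = 3 + 1/3 = 10/3 ≈ 3.3333)
l(r, Y) = Y/8 (l(r, Y) = (Y/4)/2 = Y/8)
h(d, y) = -4 + sqrt(5/12 + y) (h(d, y) = -4 + sqrt(y + (1/8)*(10/3)) = -4 + sqrt(y + 5/12) = -4 + sqrt(5/12 + y))
D = -16 (D = -4 + (-5*6 + 6*3) = -4 + (-30 + 18) = -4 - 12 = -16)
h(-15, o - 1*16)*D = (-4 + sqrt(15 + 36*(8 - 1*16))/6)*(-16) = (-4 + sqrt(15 + 36*(8 - 16))/6)*(-16) = (-4 + sqrt(15 + 36*(-8))/6)*(-16) = (-4 + sqrt(15 - 288)/6)*(-16) = (-4 + sqrt(-273)/6)*(-16) = (-4 + (I*sqrt(273))/6)*(-16) = (-4 + I*sqrt(273)/6)*(-16) = 64 - 8*I*sqrt(273)/3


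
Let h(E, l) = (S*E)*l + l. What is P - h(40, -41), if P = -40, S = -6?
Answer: -9839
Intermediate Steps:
h(E, l) = l - 6*E*l (h(E, l) = (-6*E)*l + l = -6*E*l + l = l - 6*E*l)
P - h(40, -41) = -40 - (-41)*(1 - 6*40) = -40 - (-41)*(1 - 240) = -40 - (-41)*(-239) = -40 - 1*9799 = -40 - 9799 = -9839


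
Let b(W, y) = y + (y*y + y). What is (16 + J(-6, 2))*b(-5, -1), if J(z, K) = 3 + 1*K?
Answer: -21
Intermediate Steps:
b(W, y) = y² + 2*y (b(W, y) = y + (y² + y) = y + (y + y²) = y² + 2*y)
J(z, K) = 3 + K
(16 + J(-6, 2))*b(-5, -1) = (16 + (3 + 2))*(-(2 - 1)) = (16 + 5)*(-1*1) = 21*(-1) = -21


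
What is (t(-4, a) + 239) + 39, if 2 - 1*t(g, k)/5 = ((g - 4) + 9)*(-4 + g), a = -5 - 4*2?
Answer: 328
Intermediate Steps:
a = -13 (a = -5 - 8 = -13)
t(g, k) = 10 - 5*(-4 + g)*(5 + g) (t(g, k) = 10 - 5*((g - 4) + 9)*(-4 + g) = 10 - 5*((-4 + g) + 9)*(-4 + g) = 10 - 5*(5 + g)*(-4 + g) = 10 - 5*(-4 + g)*(5 + g))
(t(-4, a) + 239) + 39 = ((110 - 5*(-4) - 5*(-4)**2) + 239) + 39 = ((110 + 20 - 5*16) + 239) + 39 = ((110 + 20 - 80) + 239) + 39 = (50 + 239) + 39 = 289 + 39 = 328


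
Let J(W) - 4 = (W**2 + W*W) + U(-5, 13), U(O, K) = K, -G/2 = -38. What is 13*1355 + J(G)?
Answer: 29184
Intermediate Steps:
G = 76 (G = -2*(-38) = 76)
J(W) = 17 + 2*W**2 (J(W) = 4 + ((W**2 + W*W) + 13) = 4 + ((W**2 + W**2) + 13) = 4 + (2*W**2 + 13) = 4 + (13 + 2*W**2) = 17 + 2*W**2)
13*1355 + J(G) = 13*1355 + (17 + 2*76**2) = 17615 + (17 + 2*5776) = 17615 + (17 + 11552) = 17615 + 11569 = 29184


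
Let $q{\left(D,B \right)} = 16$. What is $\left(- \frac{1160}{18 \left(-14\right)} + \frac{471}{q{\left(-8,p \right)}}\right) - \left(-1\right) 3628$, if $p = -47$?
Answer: $\frac{3691337}{1008} \approx 3662.0$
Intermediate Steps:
$\left(- \frac{1160}{18 \left(-14\right)} + \frac{471}{q{\left(-8,p \right)}}\right) - \left(-1\right) 3628 = \left(- \frac{1160}{18 \left(-14\right)} + \frac{471}{16}\right) - \left(-1\right) 3628 = \left(- \frac{1160}{-252} + 471 \cdot \frac{1}{16}\right) - -3628 = \left(\left(-1160\right) \left(- \frac{1}{252}\right) + \frac{471}{16}\right) + 3628 = \left(\frac{290}{63} + \frac{471}{16}\right) + 3628 = \frac{34313}{1008} + 3628 = \frac{3691337}{1008}$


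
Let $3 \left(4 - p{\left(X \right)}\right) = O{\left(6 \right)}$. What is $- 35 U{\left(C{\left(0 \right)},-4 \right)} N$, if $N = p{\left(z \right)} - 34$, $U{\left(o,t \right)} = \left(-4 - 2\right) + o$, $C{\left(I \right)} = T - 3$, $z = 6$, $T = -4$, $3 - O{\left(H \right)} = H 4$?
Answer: $-10465$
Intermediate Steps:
$O{\left(H \right)} = 3 - 4 H$ ($O{\left(H \right)} = 3 - H 4 = 3 - 4 H$)
$C{\left(I \right)} = -7$ ($C{\left(I \right)} = -4 - 3 = -7$)
$p{\left(X \right)} = 11$ ($p{\left(X \right)} = 4 - \frac{3 - 24}{3} = 4 - -7 = 4 + 7 = 11$)
$U{\left(o,t \right)} = -6 + o$
$N = -23$ ($N = 11 - 34 = -23$)
$- 35 U{\left(C{\left(0 \right)},-4 \right)} N = - 35 \left(-6 - 7\right) \left(-23\right) = \left(-35\right) \left(-13\right) \left(-23\right) = 455 \left(-23\right) = -10465$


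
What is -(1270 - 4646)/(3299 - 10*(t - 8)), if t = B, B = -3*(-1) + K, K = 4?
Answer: 3376/3309 ≈ 1.0202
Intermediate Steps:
B = 7 (B = -3*(-1) + 4 = 3 + 4 = 7)
t = 7
-(1270 - 4646)/(3299 - 10*(t - 8)) = -(1270 - 4646)/(3299 - 10*(7 - 8)) = -(-3376)/(3299 - 10*(-1)) = -(-3376)/(3299 + 10) = -(-3376)/3309 = -1*(-3376/3309) = 3376/3309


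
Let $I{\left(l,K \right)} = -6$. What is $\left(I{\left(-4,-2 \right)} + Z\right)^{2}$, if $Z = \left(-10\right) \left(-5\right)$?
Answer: $1936$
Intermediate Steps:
$Z = 50$
$\left(I{\left(-4,-2 \right)} + Z\right)^{2} = \left(-6 + 50\right)^{2} = 44^{2} = 1936$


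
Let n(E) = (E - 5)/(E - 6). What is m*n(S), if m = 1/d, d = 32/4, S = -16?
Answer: 21/176 ≈ 0.11932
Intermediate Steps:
n(E) = (-5 + E)/(-6 + E)
d = 8 (d = 32*(1/4) = 8)
m = 1/8 ≈ 0.12500
m*n(S) = ((-5 - 16)/(-6 - 16))/8 = (-21/(-22))/8 = (-1/22*(-21))/8 = (1/8)*(21/22) = 21/176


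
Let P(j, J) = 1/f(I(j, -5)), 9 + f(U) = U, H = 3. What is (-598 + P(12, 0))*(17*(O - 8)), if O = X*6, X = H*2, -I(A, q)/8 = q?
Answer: -8823612/31 ≈ -2.8463e+5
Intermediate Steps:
I(A, q) = -8*q
f(U) = -9 + U
X = 6 (X = 3*2 = 6)
P(j, J) = 1/31 (P(j, J) = 1/(-9 - 8*(-5)) = 1/(-9 + 40) = 1/31)
O = 36 (O = 6*6 = 36)
(-598 + P(12, 0))*(17*(O - 8)) = (-598 + 1/31)*(17*(36 - 8)) = -315129*28/31 = -18537/31*476 = -8823612/31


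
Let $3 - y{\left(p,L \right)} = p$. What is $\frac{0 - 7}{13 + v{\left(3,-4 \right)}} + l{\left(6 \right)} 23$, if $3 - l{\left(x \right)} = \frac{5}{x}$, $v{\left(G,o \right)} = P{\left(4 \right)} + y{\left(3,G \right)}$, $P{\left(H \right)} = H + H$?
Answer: $\frac{99}{2} \approx 49.5$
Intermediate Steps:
$y{\left(p,L \right)} = 3 - p$
$P{\left(H \right)} = 2 H$
$v{\left(G,o \right)} = 8$ ($v{\left(G,o \right)} = 2 \cdot 4 + \left(3 - 3\right) = 8 + \left(3 - 3\right) = 8 + 0 = 8$)
$l{\left(x \right)} = 3 - \frac{5}{x}$
$\frac{0 - 7}{13 + v{\left(3,-4 \right)}} + l{\left(6 \right)} 23 = \frac{0 - 7}{13 + 8} + \left(3 - \frac{5}{6}\right) 23 = - \frac{7}{21} + \left(3 - \frac{5}{6}\right) 23 = \left(-7\right) \frac{1}{21} + \left(3 - \frac{5}{6}\right) 23 = - \frac{1}{3} + \frac{13}{6} \cdot 23 = - \frac{1}{3} + \frac{299}{6} = \frac{99}{2}$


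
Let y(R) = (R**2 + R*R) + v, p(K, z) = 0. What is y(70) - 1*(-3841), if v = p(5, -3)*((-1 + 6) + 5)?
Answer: 13641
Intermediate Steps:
v = 0 (v = 0*((-1 + 6) + 5) = 0*(5 + 5) = 0*10 = 0)
y(R) = 2*R**2 (y(R) = (R**2 + R*R) + 0 = (R**2 + R**2) + 0 = 2*R**2 + 0 = 2*R**2)
y(70) - 1*(-3841) = 2*70**2 - 1*(-3841) = 2*4900 + 3841 = 9800 + 3841 = 13641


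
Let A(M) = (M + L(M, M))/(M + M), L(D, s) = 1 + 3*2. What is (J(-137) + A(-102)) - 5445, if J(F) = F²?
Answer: 2718191/204 ≈ 13324.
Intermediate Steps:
L(D, s) = 7 (L(D, s) = 1 + 6 = 7)
A(M) = (7 + M)/(2*M) (A(M) = (M + 7)/(M + M) = (7 + M)/((2*M)) = (7 + M)*(1/(2*M)) = (7 + M)/(2*M))
(J(-137) + A(-102)) - 5445 = ((-137)² + (½)*(7 - 102)/(-102)) - 5445 = (18769 + (½)*(-1/102)*(-95)) - 5445 = (18769 + 95/204) - 5445 = 3828971/204 - 5445 = 2718191/204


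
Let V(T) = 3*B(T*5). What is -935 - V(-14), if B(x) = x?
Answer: -725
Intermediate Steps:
V(T) = 15*T (V(T) = 3*(T*5) = 3*(5*T) = 15*T)
-935 - V(-14) = -935 - 15*(-14) = -935 - 1*(-210) = -935 + 210 = -725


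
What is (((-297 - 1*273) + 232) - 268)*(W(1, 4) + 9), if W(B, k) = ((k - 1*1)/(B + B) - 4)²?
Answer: -18483/2 ≈ -9241.5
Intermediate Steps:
W(B, k) = (-4 + (-1 + k)/(2*B))² (W(B, k) = ((k - 1)/((2*B)) - 4)² = ((-1 + k)*(1/(2*B)) - 4)² = ((-1 + k)/(2*B) - 4)² = (-4 + (-1 + k)/(2*B))²)
(((-297 - 1*273) + 232) - 268)*(W(1, 4) + 9) = (((-297 - 1*273) + 232) - 268)*((¼)*(1 - 1*4 + 8*1)²/1² + 9) = (((-297 - 273) + 232) - 268)*((¼)*1*(1 - 4 + 8)² + 9) = ((-570 + 232) - 268)*((¼)*1*5² + 9) = (-338 - 268)*((¼)*1*25 + 9) = -606*(25/4 + 9) = -606*61/4 = -18483/2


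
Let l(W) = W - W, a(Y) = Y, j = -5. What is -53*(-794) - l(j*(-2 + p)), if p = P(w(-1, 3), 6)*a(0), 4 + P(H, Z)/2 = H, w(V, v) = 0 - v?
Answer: 42082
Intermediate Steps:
w(V, v) = -v
P(H, Z) = -8 + 2*H
p = 0 (p = (-8 + 2*(-1*3))*0 = (-8 + 2*(-3))*0 = (-8 - 6)*0 = -14*0 = 0)
l(W) = 0
-53*(-794) - l(j*(-2 + p)) = -53*(-794) - 1*0 = 42082 + 0 = 42082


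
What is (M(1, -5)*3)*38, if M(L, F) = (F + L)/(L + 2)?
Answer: -152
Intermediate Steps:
M(L, F) = (F + L)/(2 + L)
(M(1, -5)*3)*38 = (((-5 + 1)/(2 + 1))*3)*38 = ((-4/3)*3)*38 = (((1/3)*(-4))*3)*38 = -4/3*3*38 = -4*38 = -152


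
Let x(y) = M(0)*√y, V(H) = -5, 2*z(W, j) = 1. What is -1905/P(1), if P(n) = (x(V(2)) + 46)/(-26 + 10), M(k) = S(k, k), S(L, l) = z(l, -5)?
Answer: 1869440/2823 - 20320*I*√5/2823 ≈ 662.22 - 16.095*I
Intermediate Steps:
z(W, j) = ½ (z(W, j) = (½)*1 = ½)
S(L, l) = ½
M(k) = ½
x(y) = √y/2
P(n) = -23/8 - I*√5/32 (P(n) = (√(-5)/2 + 46)/(-26 + 10) = ((I*√5)/2 + 46)/(-16) = (I*√5/2 + 46)*(-1/16) = (46 + I*√5/2)*(-1/16) = -23/8 - I*√5/32)
-1905/P(1) = -1905/(-23/8 - I*√5/32)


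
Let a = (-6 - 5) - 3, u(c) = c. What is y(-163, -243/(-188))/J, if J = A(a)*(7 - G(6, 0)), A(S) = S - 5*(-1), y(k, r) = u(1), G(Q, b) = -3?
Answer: -1/90 ≈ -0.011111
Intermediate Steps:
y(k, r) = 1
a = -14 (a = -11 - 3 = -14)
A(S) = 5 + S (A(S) = S + 5 = 5 + S)
J = -90 (J = (5 - 14)*(7 - 1*(-3)) = -9*(7 + 3) = -9*10 = -90)
y(-163, -243/(-188))/J = 1/(-90) = 1*(-1/90) = -1/90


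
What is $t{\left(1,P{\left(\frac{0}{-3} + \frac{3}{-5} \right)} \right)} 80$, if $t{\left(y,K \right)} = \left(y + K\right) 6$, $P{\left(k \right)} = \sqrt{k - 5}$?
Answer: $480 + 192 i \sqrt{35} \approx 480.0 + 1135.9 i$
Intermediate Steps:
$P{\left(k \right)} = \sqrt{-5 + k}$
$t{\left(y,K \right)} = 6 K + 6 y$ ($t{\left(y,K \right)} = \left(K + y\right) 6 = 6 K + 6 y$)
$t{\left(1,P{\left(\frac{0}{-3} + \frac{3}{-5} \right)} \right)} 80 = \left(6 \sqrt{-5 + \left(\frac{0}{-3} + \frac{3}{-5}\right)} + 6 \cdot 1\right) 80 = \left(6 \sqrt{-5 + \left(0 \left(- \frac{1}{3}\right) + 3 \left(- \frac{1}{5}\right)\right)} + 6\right) 80 = \left(6 \sqrt{-5 + \left(0 - \frac{3}{5}\right)} + 6\right) 80 = \left(6 \sqrt{-5 - \frac{3}{5}} + 6\right) 80 = \left(6 \sqrt{- \frac{28}{5}} + 6\right) 80 = \left(6 \frac{2 i \sqrt{35}}{5} + 6\right) 80 = \left(\frac{12 i \sqrt{35}}{5} + 6\right) 80 = \left(6 + \frac{12 i \sqrt{35}}{5}\right) 80 = 480 + 192 i \sqrt{35}$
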